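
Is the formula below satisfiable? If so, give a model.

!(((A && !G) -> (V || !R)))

G = False, A = True, V = False, R = True

  !(((A && !G) -> (V || !R))) = True
    (A && !G) -> (V || !R) = False
      A && !G = True
        !G = True
      V || !R = False
        !R = False
The formula evaluates to True.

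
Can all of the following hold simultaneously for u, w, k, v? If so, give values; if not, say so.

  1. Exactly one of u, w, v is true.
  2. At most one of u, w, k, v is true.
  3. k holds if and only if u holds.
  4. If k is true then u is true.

u = False, w = False, k = False, v = True

  (1) {u, w, v}: 1 true — exactly one ✓
  (2) {u, w, k, v}: 1 true — at most one ✓
  (3) k=F, u=F — same ✓
  (4) k=F ⇒ u: vacuous ✓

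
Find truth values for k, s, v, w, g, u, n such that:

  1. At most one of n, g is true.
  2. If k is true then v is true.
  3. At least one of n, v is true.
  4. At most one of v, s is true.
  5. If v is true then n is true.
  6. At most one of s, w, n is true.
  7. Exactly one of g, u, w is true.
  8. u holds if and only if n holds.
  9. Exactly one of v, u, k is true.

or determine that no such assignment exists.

k: False, s: False, v: False, w: False, g: False, u: True, n: True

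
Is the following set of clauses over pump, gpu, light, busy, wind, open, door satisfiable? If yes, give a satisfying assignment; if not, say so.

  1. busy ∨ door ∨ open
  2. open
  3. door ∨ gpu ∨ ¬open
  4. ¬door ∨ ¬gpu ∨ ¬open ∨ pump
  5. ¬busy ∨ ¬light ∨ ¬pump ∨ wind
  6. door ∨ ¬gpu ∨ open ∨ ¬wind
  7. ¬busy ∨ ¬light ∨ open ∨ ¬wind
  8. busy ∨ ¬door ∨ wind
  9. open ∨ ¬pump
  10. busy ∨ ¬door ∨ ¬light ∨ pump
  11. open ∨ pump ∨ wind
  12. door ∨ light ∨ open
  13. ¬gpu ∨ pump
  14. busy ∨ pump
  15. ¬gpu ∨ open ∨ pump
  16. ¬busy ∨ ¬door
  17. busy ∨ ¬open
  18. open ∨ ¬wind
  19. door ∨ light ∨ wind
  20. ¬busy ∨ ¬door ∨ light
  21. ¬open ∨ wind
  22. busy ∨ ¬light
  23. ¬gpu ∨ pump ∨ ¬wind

pump = True, gpu = True, light = False, busy = True, wind = True, open = True, door = False

Unit clause (open) forces open = True.
In (busy ∨ ¬open) only busy is left, so busy = True.
In (¬open ∨ wind) only wind is left, so wind = True.
In (¬busy ∨ ¬door) only ¬door is left, so door = False.
In (door ∨ gpu ∨ ¬open) only gpu is left, so gpu = True.
In (¬gpu ∨ pump) only pump is left, so pump = True.
Set light = False.
All clauses satisfied.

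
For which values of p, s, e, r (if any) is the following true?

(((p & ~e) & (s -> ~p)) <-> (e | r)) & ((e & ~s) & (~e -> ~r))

Case e = True: the conjunct ((p & ~e) & (s -> ~p)) <-> (e | r) becomes (False & (s -> ~p)) <-> (True | r) = False.
Case e = False: the conjunct e is False.
Both cases fail — unsatisfiable.

UNSATISFIABLE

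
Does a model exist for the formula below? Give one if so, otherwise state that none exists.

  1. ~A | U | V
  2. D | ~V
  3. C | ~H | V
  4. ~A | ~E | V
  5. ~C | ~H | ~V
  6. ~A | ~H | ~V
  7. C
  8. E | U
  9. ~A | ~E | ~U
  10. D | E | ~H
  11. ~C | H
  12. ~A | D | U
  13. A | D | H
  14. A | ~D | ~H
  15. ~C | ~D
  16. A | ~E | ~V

U: False, C: True, A: False, D: False, V: False, H: True, E: True

Unit clause (C) forces C = True.
In (~C | H) only H is left, so H = True.
In (~C | ~D) only ~D is left, so D = False.
In (D | ~V) only ~V is left, so V = False.
In (D | E | ~H) only E is left, so E = True.
In (~A | ~E | V) only ~A is left, so A = False.
Set U = False.
All clauses satisfied.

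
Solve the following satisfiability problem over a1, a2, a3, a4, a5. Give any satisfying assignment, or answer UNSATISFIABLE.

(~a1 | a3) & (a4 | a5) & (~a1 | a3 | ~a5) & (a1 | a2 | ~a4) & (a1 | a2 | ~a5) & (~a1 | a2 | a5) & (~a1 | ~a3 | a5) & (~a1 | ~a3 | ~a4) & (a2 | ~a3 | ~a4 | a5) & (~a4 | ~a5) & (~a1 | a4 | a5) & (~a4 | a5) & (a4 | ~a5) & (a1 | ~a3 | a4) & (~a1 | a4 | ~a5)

Unsatisfiable

Case a4 = True:
  (~a4 | ~a5) forces a5 = False.
  Clause (~a4 | a5) is falsified — contradiction.
Case a4 = False:
  (a4 | a5) forces a5 = True.
  Clause (a4 | ~a5) is falsified — contradiction.
Both cases fail, so the formula is unsatisfiable.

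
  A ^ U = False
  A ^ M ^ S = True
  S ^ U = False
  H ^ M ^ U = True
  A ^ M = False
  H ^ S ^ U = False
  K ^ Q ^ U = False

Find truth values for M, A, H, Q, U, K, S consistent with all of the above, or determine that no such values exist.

Adding constraints 1, 3, 4, 5, 6 mod 2: every variable appears an even number of times on the left, so the left side is 0.
But the right sides sum to 1 (mod 2). 0 ≠ 1 — the system is inconsistent.

The formula is unsatisfiable.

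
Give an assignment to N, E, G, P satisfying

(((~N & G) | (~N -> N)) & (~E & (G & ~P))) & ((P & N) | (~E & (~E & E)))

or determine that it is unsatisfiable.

The formula is unsatisfiable.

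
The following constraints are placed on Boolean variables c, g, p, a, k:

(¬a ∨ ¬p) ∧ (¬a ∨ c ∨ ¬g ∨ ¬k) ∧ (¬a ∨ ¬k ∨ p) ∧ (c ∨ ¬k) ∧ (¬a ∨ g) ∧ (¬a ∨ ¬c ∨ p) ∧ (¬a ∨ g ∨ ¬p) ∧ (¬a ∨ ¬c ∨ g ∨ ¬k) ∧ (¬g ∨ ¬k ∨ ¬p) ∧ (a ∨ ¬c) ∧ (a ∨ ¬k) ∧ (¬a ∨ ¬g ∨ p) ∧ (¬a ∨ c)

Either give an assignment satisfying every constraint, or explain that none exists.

Set c = False.
  then (c ∨ ¬k) forces k = False.
  then (¬a ∨ c) forces a = False.
Set g = True.
Set p = True.
All clauses satisfied.

c = False, g = True, p = True, a = False, k = False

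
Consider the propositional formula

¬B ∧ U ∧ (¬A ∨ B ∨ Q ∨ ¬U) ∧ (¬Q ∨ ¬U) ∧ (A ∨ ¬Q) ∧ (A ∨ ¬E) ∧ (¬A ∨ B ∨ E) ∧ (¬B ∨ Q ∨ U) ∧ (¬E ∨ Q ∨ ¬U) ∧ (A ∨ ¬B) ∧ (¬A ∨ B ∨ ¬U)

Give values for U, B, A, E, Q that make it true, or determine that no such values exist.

U = True, B = False, A = False, E = False, Q = False

Unit clause (¬B) forces B = False.
Unit clause (U) forces U = True.
In (¬Q ∨ ¬U) only ¬Q is left, so Q = False.
In (¬E ∨ Q ∨ ¬U) only ¬E is left, so E = False.
In (¬A ∨ B ∨ ¬U) only ¬A is left, so A = False.
All clauses satisfied.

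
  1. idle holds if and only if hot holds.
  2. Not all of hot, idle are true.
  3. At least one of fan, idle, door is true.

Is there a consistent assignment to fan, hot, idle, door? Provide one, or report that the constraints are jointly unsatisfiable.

fan = True, hot = False, idle = False, door = False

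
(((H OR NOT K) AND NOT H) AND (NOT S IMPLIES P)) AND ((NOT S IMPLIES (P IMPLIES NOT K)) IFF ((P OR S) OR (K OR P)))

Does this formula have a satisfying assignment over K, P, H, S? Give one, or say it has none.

K = False, P = True, H = False, S = False

  ((H OR NOT K) AND NOT H) AND (NOT S IMPLIES P) = True
    (H OR NOT K) AND NOT H = True
      H OR NOT K = True
        NOT K = True
      NOT H = True
    NOT S IMPLIES P = True
      NOT S = True
  (NOT S IMPLIES (P IMPLIES NOT K)) IFF ((P OR S) OR (K OR P)) = True
    NOT S IMPLIES (P IMPLIES NOT K) = True
      NOT S = True
      P IMPLIES NOT K = True
        NOT K = True
    (P OR S) OR (K OR P) = True
      P OR S = True
      K OR P = True
Both conjuncts True, so the formula holds.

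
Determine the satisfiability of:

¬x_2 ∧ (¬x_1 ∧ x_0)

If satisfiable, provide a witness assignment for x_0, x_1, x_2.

x_0: True; x_1: False; x_2: False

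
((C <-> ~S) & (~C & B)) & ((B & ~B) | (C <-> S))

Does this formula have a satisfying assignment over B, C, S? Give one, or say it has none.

The formula is unsatisfiable.

Case B = True: the formula simplifies to ((C <-> ~S) & ~C) & (C <-> S).
  C = True: the conjunct ~C is False.
  C = False: simplifies to S & ~S.
    S = True: the conjunct ~S is False.
    S = False: the conjunct S is False.
Case B = False: the conjunct B is False.
Both cases fail — unsatisfiable.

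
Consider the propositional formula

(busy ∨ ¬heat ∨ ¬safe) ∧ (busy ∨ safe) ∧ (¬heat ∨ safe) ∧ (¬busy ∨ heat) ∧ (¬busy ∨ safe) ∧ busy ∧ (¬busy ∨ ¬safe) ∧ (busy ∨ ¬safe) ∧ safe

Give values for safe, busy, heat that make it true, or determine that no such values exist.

No satisfying assignment exists.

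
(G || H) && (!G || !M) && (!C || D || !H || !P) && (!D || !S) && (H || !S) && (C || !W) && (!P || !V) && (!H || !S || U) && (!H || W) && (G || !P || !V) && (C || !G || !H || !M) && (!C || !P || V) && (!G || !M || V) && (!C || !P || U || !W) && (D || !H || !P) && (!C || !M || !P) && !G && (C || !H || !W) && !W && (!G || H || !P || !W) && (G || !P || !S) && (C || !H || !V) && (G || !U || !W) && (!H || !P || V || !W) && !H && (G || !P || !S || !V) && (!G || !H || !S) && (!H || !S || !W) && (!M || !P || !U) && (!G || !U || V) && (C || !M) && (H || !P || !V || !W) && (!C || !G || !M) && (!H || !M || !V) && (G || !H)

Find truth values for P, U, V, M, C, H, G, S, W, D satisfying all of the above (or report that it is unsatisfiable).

Unsatisfiable — no assignment works.

Case H = True:
  Clause (!H) is falsified — contradiction.
Case H = False:
  (G || H) forces G = True.
  Clause (!G) is falsified — contradiction.
Both cases fail, so the formula is unsatisfiable.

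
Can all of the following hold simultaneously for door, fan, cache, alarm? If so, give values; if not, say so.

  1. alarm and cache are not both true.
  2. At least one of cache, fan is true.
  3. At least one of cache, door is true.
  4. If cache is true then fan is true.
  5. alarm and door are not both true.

door=F, fan=T, cache=T, alarm=F

  (1) alarm=F, cache=T — not both ✓
  (2) {cache, fan}: 2 true — at least one ✓
  (3) {cache, door}: 1 true — at least one ✓
  (4) cache=T ⇒ fan: T ✓
  (5) alarm=F, door=F — not both ✓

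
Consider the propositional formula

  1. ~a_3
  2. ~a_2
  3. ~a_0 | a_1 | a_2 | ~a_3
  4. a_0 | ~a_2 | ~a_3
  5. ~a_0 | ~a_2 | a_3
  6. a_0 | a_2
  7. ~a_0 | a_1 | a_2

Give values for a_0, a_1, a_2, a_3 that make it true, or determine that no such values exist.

a_0=T; a_1=T; a_2=F; a_3=F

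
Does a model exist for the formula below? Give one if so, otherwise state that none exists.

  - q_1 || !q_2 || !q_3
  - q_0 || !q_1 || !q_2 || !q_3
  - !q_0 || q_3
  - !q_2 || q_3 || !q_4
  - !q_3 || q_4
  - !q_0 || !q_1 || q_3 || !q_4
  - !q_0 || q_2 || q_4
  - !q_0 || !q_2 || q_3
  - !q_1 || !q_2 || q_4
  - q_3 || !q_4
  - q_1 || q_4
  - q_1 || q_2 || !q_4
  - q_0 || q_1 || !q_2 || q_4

q_0: False, q_1: True, q_2: False, q_3: True, q_4: True

Set q_0 = False.
Try q_1 = False:
  (q_1 || q_4) forces q_4 = True.
  (q_3 || !q_4) forces q_3 = True.
  (q_1 || !q_2 || !q_3) forces q_2 = False.
  clause (q_1 || q_2 || !q_4) is falsified — backtrack.
So q_1 = True.
Set q_2 = False.
Set q_3 = True.
  then (!q_3 || q_4) forces q_4 = True.
All clauses satisfied.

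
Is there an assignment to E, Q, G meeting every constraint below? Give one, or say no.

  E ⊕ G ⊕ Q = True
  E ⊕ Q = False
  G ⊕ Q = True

E=F, Q=F, G=T

E ⊕ G ⊕ Q = F ⊕ T ⊕ F = True ✓
E ⊕ Q = F ⊕ F = False ✓
G ⊕ Q = T ⊕ F = True ✓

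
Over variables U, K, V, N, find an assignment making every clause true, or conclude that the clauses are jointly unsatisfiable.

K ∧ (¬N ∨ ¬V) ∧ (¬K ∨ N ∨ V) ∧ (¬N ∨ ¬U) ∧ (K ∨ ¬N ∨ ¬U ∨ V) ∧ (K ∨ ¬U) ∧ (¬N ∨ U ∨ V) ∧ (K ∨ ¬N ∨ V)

Unit clause (K) forces K = True.
Set U = False.
Set V = True.
  then (¬N ∨ ¬V) forces N = False.
Check each clause:
  (K): K holds.
  (¬N ∨ ¬V): ¬N holds.
  (¬K ∨ N ∨ V): V holds.
  (¬N ∨ ¬U): ¬N holds.
  (K ∨ ¬N ∨ ¬U ∨ V): K holds.
  (K ∨ ¬U): K holds.
  (¬N ∨ U ∨ V): ¬N holds.
  (K ∨ ¬N ∨ V): K holds.
All clauses satisfied.

U = False, K = True, V = True, N = False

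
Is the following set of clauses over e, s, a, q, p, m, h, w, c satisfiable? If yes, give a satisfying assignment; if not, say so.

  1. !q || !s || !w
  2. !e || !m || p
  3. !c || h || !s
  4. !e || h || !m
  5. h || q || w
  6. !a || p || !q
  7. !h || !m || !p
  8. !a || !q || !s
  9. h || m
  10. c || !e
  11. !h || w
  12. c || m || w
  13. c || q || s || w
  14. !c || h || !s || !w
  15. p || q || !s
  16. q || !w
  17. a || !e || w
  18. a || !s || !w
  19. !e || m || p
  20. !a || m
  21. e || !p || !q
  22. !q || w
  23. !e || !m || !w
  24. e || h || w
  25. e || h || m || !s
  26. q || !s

e = False, s = False, a = False, q = True, p = False, m = False, h = True, w = True, c = False

Set e = False.
Set s = False.
Set a = False.
Set q = True.
  then (e || !p || !q) forces p = False.
  then (!q || w) forces w = True.
Set m = False.
  then (h || m) forces h = True.
Set c = False.
All clauses satisfied.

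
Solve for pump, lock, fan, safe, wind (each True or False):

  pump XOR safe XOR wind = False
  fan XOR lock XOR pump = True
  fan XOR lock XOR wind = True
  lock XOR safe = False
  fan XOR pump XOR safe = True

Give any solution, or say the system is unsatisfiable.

pump: False, lock: False, fan: True, safe: False, wind: False

pump XOR safe XOR wind = F XOR F XOR F = False ✓
fan XOR lock XOR pump = T XOR F XOR F = True ✓
fan XOR lock XOR wind = T XOR F XOR F = True ✓
lock XOR safe = F XOR F = False ✓
fan XOR pump XOR safe = T XOR F XOR F = True ✓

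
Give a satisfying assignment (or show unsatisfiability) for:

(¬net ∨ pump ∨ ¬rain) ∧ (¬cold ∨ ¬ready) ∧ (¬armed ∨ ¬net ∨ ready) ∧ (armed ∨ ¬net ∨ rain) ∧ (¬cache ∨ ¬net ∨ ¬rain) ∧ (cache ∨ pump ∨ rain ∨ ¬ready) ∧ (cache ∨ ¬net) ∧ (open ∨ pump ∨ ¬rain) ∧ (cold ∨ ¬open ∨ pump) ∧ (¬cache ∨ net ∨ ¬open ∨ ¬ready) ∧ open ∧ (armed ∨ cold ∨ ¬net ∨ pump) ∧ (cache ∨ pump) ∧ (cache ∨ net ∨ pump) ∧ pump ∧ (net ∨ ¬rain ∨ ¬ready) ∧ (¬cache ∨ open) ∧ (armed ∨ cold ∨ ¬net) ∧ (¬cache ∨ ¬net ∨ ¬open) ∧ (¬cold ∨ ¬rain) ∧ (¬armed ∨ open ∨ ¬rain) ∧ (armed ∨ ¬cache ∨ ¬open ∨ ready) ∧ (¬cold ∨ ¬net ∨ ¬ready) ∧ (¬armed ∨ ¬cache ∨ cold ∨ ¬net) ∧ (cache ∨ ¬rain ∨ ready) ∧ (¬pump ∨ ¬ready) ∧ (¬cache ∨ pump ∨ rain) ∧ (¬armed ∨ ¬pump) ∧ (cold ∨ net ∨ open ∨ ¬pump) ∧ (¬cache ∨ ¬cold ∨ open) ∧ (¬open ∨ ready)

Case open = True:
  (pump) forces pump = True.
  (¬pump ∨ ¬ready) forces ready = False.
  Clause (¬open ∨ ready) is falsified — contradiction.
Case open = False:
  Clause (open) is falsified — contradiction.
Both cases fail, so the formula is unsatisfiable.

Unsatisfiable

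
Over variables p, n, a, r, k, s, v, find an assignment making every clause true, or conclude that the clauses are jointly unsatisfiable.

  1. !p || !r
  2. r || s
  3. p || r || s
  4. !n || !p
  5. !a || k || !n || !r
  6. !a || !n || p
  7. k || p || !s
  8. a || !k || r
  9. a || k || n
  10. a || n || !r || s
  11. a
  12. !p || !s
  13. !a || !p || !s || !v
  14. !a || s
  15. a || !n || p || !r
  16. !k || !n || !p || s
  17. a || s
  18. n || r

p: False, n: False, a: True, r: True, k: True, s: True, v: True

Unit clause (a) forces a = True.
In (!a || s) only s is left, so s = True.
In (!p || !s) only !p is left, so p = False.
In (!a || !n || p) only !n is left, so n = False.
In (k || p || !s) only k is left, so k = True.
In (n || r) only r is left, so r = True.
Set v = True.
All clauses satisfied.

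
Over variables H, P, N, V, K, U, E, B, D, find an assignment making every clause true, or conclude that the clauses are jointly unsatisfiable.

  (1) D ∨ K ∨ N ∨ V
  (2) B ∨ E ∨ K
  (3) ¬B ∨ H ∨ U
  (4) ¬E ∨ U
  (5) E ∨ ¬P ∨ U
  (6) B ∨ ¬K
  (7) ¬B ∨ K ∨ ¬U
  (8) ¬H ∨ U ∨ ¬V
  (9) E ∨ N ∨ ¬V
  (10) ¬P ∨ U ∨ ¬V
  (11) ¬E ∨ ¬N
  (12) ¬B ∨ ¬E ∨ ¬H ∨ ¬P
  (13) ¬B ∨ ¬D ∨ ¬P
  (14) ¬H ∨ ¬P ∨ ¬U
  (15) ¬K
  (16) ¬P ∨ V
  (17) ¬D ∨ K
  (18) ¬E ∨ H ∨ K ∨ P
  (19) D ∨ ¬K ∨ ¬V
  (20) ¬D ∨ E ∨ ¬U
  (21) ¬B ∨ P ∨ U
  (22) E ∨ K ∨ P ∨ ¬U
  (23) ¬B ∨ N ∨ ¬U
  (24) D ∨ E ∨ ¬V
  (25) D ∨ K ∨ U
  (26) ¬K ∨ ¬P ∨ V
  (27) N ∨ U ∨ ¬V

H = False, P = True, N = False, V = True, K = False, U = True, E = True, B = False, D = False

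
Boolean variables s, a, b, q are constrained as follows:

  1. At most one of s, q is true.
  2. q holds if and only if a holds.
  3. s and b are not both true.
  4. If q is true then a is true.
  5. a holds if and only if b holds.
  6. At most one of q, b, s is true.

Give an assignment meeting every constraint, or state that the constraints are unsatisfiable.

s=T, a=F, b=F, q=F

  (1) {s, q}: 1 true — at most one ✓
  (2) q=F, a=F — same ✓
  (3) s=T, b=F — not both ✓
  (4) q=F ⇒ a: vacuous ✓
  (5) a=F, b=F — same ✓
  (6) {q, b, s}: 1 true — at most one ✓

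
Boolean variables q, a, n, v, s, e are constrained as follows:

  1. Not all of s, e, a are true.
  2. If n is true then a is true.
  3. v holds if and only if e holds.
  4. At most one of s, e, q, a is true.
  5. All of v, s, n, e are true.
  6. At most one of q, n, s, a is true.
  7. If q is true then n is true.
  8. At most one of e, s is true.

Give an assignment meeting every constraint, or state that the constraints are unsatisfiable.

No satisfying assignment exists.

Case n = True:
  (2) with n=T forces a = True.
  Constraint (6) is violated (n=T, a=T) — contradiction.
Case n = False:
  Constraint (5) is violated (n=F) — contradiction.
Both cases fail — unsatisfiable.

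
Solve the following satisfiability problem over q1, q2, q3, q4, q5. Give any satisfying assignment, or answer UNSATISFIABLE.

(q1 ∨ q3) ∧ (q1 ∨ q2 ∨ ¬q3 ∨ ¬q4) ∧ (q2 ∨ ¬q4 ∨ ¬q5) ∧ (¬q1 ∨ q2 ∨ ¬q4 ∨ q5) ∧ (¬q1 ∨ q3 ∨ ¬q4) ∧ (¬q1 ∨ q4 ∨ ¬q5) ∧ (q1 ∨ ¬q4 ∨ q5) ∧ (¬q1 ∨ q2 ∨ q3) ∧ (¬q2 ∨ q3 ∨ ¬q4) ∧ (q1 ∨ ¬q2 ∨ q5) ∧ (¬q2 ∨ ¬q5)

Set q1 = False.
  then (q1 ∨ q3) forces q3 = True.
Try q2 = True:
  (q1 ∨ ¬q2 ∨ q5) forces q5 = True.
  clause (¬q2 ∨ ¬q5) is falsified — backtrack.
So q2 = False.
  then (q1 ∨ q2 ∨ ¬q3 ∨ ¬q4) forces q4 = False.
Set q5 = False.
All clauses satisfied.

q1: False, q2: False, q3: True, q4: False, q5: False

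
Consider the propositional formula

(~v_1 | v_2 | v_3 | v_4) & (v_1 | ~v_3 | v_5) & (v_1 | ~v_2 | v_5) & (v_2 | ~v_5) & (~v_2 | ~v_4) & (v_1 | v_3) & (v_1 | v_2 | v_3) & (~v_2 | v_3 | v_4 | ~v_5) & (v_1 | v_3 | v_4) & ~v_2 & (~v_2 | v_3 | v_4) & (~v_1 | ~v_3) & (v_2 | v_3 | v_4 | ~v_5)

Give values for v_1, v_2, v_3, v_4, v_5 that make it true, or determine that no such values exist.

Unit clause (~v_2) forces v_2 = False.
In (v_2 | ~v_5) only ~v_5 is left, so v_5 = False.
Try v_1 = False:
  (v_1 | ~v_3 | v_5) forces v_3 = False.
  clause (v_1 | v_3) is falsified — backtrack.
So v_1 = True.
  then (~v_1 | ~v_3) forces v_3 = False.
  then (~v_1 | v_2 | v_3 | v_4) forces v_4 = True.
All clauses satisfied.

v_1 = True, v_2 = False, v_3 = False, v_4 = True, v_5 = False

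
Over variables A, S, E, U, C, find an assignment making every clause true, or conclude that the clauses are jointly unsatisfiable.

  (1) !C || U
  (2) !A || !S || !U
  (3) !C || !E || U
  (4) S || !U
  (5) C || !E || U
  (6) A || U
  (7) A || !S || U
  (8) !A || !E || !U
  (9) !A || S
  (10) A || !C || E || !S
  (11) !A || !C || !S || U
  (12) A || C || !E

A = False, S = True, E = True, U = True, C = True

Set A = False.
  then (A || U) forces U = True.
  then (S || !U) forces S = True.
Set E = True.
  then (A || C || !E) forces C = True.
All clauses satisfied.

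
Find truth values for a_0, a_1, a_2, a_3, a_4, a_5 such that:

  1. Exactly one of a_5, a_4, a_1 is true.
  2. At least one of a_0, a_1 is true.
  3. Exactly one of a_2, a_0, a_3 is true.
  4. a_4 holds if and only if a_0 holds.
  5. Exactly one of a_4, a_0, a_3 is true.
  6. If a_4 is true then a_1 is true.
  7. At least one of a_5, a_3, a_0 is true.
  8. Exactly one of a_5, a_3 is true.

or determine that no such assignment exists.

a_0=F, a_1=T, a_2=F, a_3=T, a_4=F, a_5=F

  (1) {a_5, a_4, a_1}: 1 true — exactly one ✓
  (2) {a_0, a_1}: 1 true — at least one ✓
  (3) {a_2, a_0, a_3}: 1 true — exactly one ✓
  (4) a_4=F, a_0=F — same ✓
  (5) {a_4, a_0, a_3}: 1 true — exactly one ✓
  (6) a_4=F ⇒ a_1: vacuous ✓
  (7) {a_5, a_3, a_0}: 1 true — at least one ✓
  (8) {a_5, a_3}: 1 true — exactly one ✓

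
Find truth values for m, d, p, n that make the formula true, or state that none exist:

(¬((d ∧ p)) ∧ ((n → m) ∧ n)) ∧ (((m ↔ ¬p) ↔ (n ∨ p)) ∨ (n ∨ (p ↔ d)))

m=T, d=F, p=F, n=T

  ¬((d ∧ p)) ∧ ((n → m) ∧ n) = True
    ¬((d ∧ p)) = True
      d ∧ p = False
    (n → m) ∧ n = True
      n → m = True
  ((m ↔ ¬p) ↔ (n ∨ p)) ∨ (n ∨ (p ↔ d)) = True
    (m ↔ ¬p) ↔ (n ∨ p) = True
      m ↔ ¬p = True
        ¬p = True
      n ∨ p = True
    n ∨ (p ↔ d) = True
      p ↔ d = True
Both conjuncts True, so the formula holds.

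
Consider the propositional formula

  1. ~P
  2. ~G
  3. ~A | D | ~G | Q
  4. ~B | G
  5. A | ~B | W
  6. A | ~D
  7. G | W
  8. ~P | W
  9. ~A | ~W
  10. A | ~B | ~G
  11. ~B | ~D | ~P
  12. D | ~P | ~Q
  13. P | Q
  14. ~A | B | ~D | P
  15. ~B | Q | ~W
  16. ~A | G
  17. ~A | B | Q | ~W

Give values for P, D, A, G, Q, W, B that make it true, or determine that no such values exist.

P: False, D: False, A: False, G: False, Q: True, W: True, B: False

Unit clause (~P) forces P = False.
Unit clause (~G) forces G = False.
In (~B | G) only ~B is left, so B = False.
In (G | W) only W is left, so W = True.
In (~A | ~W) only ~A is left, so A = False.
In (P | Q) only Q is left, so Q = True.
In (A | ~D) only ~D is left, so D = False.
All clauses satisfied.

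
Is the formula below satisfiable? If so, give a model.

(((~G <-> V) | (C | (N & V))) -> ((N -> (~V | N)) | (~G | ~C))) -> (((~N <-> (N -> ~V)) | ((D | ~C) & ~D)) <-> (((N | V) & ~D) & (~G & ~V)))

C=F; N=T; V=F; D=T; G=T

  (((~G <-> V) | (C | (N & V))) -> ((N -> (~V | N)) | (~G | ~C))) -> (((~N <-> (N -> ~V)) | ((D | ~C) & ~D)) <-> (((N | V) & ~D) & (~G & ~V))) = True
    ((~G <-> V) | (C | (N & V))) -> ((N -> (~V | N)) | (~G | ~C)) = True
      (~G <-> V) | (C | (N & V)) = True
        ~G <-> V = True
          ~G = False
        C | (N & V) = False
          N & V = False
      (N -> (~V | N)) | (~G | ~C) = True
        N -> (~V | N) = True
          ~V | N = True
            ~V = True
        ~G | ~C = True
          ~G = False
          ~C = True
    ((~N <-> (N -> ~V)) | ((D | ~C) & ~D)) <-> (((N | V) & ~D) & (~G & ~V)) = True
      (~N <-> (N -> ~V)) | ((D | ~C) & ~D) = False
        ~N <-> (N -> ~V) = False
          ~N = False
          N -> ~V = True
            ~V = True
        (D | ~C) & ~D = False
          D | ~C = True
            ~C = True
          ~D = False
      ((N | V) & ~D) & (~G & ~V) = False
        (N | V) & ~D = False
          N | V = True
          ~D = False
        ~G & ~V = False
          ~G = False
          ~V = True
The formula evaluates to True.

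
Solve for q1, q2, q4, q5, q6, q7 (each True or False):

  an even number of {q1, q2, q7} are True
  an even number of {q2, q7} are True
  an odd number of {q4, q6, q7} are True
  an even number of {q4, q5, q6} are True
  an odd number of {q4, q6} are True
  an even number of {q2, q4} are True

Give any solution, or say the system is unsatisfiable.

q1: False; q2: False; q4: False; q5: True; q6: True; q7: False

{q1, q2, q7}: 0 true → even ✓
{q2, q7}: 0 true → even ✓
{q4, q6, q7}: 1 true → odd ✓
{q4, q5, q6}: 2 true → even ✓
{q4, q6}: 1 true → odd ✓
{q2, q4}: 0 true → even ✓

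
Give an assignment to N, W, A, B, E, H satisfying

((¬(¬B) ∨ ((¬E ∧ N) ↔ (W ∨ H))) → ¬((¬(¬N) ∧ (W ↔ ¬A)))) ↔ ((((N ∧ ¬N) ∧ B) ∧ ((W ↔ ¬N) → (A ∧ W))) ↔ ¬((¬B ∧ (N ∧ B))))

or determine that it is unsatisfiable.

N = True, W = False, A = True, B = False, E = True, H = False

  ((¬(¬B) ∨ ((¬E ∧ N) ↔ (W ∨ H))) → ¬((¬(¬N) ∧ (W ↔ ¬A)))) ↔ ((((N ∧ ¬N) ∧ B) ∧ ((W ↔ ¬N) → (A ∧ W))) ↔ ¬((¬B ∧ (N ∧ B)))) = True
    (¬(¬B) ∨ ((¬E ∧ N) ↔ (W ∨ H))) → ¬((¬(¬N) ∧ (W ↔ ¬A))) = False
      ¬(¬B) ∨ ((¬E ∧ N) ↔ (W ∨ H)) = True
        ¬(¬B) = False
          ¬B = True
        (¬E ∧ N) ↔ (W ∨ H) = True
          ¬E ∧ N = False
            ¬E = False
          W ∨ H = False
      ¬((¬(¬N) ∧ (W ↔ ¬A))) = False
        ¬(¬N) ∧ (W ↔ ¬A) = True
          ¬(¬N) = True
            ¬N = False
          W ↔ ¬A = True
            ¬A = False
    (((N ∧ ¬N) ∧ B) ∧ ((W ↔ ¬N) → (A ∧ W))) ↔ ¬((¬B ∧ (N ∧ B))) = False
      ((N ∧ ¬N) ∧ B) ∧ ((W ↔ ¬N) → (A ∧ W)) = False
        (N ∧ ¬N) ∧ B = False
          N ∧ ¬N = False
            ¬N = False
        (W ↔ ¬N) → (A ∧ W) = False
          W ↔ ¬N = True
            ¬N = False
          A ∧ W = False
      ¬((¬B ∧ (N ∧ B))) = True
        ¬B ∧ (N ∧ B) = False
          ¬B = True
          N ∧ B = False
The formula evaluates to True.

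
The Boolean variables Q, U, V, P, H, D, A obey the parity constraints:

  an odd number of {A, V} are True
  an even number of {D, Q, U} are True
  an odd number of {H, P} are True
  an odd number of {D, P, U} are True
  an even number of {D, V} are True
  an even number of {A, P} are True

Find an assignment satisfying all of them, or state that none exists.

Q: False; U: False; V: False; P: True; H: False; D: False; A: True

{A, V}: 1 true → odd ✓
{D, Q, U}: 0 true → even ✓
{H, P}: 1 true → odd ✓
{D, P, U}: 1 true → odd ✓
{D, V}: 0 true → even ✓
{A, P}: 2 true → even ✓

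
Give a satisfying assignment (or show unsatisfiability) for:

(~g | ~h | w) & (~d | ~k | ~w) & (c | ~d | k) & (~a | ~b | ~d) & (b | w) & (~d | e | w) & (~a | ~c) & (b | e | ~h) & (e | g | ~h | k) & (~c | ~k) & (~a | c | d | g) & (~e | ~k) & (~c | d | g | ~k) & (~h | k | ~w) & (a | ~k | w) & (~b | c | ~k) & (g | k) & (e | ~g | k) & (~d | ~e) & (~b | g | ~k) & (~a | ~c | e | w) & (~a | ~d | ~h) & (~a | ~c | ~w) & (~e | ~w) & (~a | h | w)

Set a = True.
  then (~a | ~c) forces c = False.
Try w = False:
  (b | w) forces b = True.
  (~a | ~b | ~d) forces d = False.
  (~a | c | d | g) forces g = True.
  (~g | ~h | w) forces h = False.
  clause (~a | h | w) is falsified — backtrack.
So w = True.
  then (~e | ~w) forces e = False.
Set b = False.
  then (b | e | ~h) forces h = False.
Try k = False:
  (c | ~d | k) forces d = False.
  (~a | c | d | g) forces g = True.
  clause (e | ~g | k) is falsified — backtrack.
So k = True.
  then (~d | ~k | ~w) forces d = False.
  then (~a | c | d | g) forces g = True.
All clauses satisfied.

a = True, w = True, b = False, c = False, k = True, g = True, h = False, e = False, d = False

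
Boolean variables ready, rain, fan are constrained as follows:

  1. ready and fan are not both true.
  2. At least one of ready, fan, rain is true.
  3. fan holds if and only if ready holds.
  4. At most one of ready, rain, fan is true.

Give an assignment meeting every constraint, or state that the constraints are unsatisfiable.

ready=F, rain=T, fan=F

  (1) ready=F, fan=F — not both ✓
  (2) {ready, fan, rain}: 1 true — at least one ✓
  (3) fan=F, ready=F — same ✓
  (4) {ready, rain, fan}: 1 true — at most one ✓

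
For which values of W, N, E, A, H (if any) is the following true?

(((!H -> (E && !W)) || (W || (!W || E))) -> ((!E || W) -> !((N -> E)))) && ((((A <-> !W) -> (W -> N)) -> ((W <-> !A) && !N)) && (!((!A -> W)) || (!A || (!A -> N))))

W = False; N = False; E = True; A = True; H = True

  ((!H -> (E && !W)) || (W || (!W || E))) -> ((!E || W) -> !((N -> E))) = True
    (!H -> (E && !W)) || (W || (!W || E)) = True
      !H -> (E && !W) = True
        !H = False
        E && !W = True
          !W = True
      W || (!W || E) = True
        !W || E = True
          !W = True
    (!E || W) -> !((N -> E)) = True
      !E || W = False
        !E = False
      !((N -> E)) = False
        N -> E = True
  (((A <-> !W) -> (W -> N)) -> ((W <-> !A) && !N)) && (!((!A -> W)) || (!A || (!A -> N))) = True
    ((A <-> !W) -> (W -> N)) -> ((W <-> !A) && !N) = True
      (A <-> !W) -> (W -> N) = True
        A <-> !W = True
          !W = True
        W -> N = True
      (W <-> !A) && !N = True
        W <-> !A = True
          !A = False
        !N = True
    !((!A -> W)) || (!A || (!A -> N)) = True
      !((!A -> W)) = False
        !A -> W = True
          !A = False
      !A || (!A -> N) = True
        !A = False
        !A -> N = True
          !A = False
Both conjuncts True, so the formula holds.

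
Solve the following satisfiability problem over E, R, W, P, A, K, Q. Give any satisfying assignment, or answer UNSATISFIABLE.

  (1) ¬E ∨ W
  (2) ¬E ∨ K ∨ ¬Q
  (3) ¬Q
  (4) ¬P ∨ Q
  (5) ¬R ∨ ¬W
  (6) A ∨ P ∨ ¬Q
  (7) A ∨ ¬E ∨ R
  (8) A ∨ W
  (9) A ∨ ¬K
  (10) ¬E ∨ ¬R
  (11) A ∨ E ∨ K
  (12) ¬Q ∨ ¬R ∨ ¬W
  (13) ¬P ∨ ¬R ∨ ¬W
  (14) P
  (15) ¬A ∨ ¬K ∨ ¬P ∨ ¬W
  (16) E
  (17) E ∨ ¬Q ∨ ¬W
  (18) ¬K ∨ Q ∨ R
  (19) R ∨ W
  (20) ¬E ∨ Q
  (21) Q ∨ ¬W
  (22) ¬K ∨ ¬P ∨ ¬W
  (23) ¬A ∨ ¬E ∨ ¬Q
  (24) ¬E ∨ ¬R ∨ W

Case P = True:
  (¬Q) forces Q = False.
  Clause (¬P ∨ Q) is falsified — contradiction.
Case P = False:
  Clause (P) is falsified — contradiction.
Both cases fail, so the formula is unsatisfiable.

UNSATISFIABLE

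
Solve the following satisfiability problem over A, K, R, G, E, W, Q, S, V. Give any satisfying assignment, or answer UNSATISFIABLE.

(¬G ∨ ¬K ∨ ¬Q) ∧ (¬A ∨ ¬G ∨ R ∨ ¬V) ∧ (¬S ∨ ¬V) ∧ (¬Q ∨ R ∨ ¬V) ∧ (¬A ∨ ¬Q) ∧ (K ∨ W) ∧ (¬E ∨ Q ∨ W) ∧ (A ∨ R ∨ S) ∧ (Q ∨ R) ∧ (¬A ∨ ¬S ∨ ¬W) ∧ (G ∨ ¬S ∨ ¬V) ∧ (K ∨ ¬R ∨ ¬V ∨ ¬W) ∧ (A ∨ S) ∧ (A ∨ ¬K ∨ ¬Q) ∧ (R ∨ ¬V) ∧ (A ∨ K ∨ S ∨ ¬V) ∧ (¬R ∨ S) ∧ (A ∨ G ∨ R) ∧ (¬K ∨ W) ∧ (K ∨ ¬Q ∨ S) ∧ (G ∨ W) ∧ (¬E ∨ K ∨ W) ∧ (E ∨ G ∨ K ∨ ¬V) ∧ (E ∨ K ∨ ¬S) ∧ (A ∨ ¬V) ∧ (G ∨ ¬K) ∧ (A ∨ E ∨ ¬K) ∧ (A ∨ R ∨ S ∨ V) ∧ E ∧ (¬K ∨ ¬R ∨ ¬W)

A = False, K = False, R = True, G = False, E = True, W = True, Q = True, S = True, V = False

Unit clause (E) forces E = True.
Try A = True:
  (¬A ∨ ¬Q) forces Q = False.
  (¬E ∨ Q ∨ W) forces W = True.
  (Q ∨ R) forces R = True.
  (¬A ∨ ¬S ∨ ¬W) forces S = False.
  clause (¬R ∨ S) is falsified — backtrack.
So A = False.
  then (A ∨ S) forces S = True.
  then (A ∨ ¬V) forces V = False.
Try K = True:
  (A ∨ ¬K ∨ ¬Q) forces Q = False.
  (¬E ∨ Q ∨ W) forces W = True.
  (Q ∨ R) forces R = True.
  clause (¬K ∨ ¬R ∨ ¬W) is falsified — backtrack.
So K = False.
  then (K ∨ W) forces W = True.
Set R = True.
Set G = False.
Set Q = True.
All clauses satisfied.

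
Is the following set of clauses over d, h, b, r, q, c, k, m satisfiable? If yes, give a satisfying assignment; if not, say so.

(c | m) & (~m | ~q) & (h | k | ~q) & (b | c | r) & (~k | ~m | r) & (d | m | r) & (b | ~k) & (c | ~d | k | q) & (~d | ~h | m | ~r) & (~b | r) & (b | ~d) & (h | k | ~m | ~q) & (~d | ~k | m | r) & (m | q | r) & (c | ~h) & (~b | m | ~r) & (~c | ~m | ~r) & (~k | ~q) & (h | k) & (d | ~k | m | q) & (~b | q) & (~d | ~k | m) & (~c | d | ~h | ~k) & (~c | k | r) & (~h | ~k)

Try d = True:
  (b | ~d) forces b = True.
  (~b | r) forces r = True.
  (~b | m | ~r) forces m = True.
  (~m | ~q) forces q = False.
  clause (~b | q) is falsified — backtrack.
So d = False.
Set h = True.
  then (c | ~h) forces c = True.
  then (~c | d | ~h | ~k) forces k = False.
  then (~c | k | r) forces r = True.
  then (~c | ~m | ~r) forces m = False.
  then (~b | m | ~r) forces b = False.
Set q = False.
All clauses satisfied.

d: False, h: True, b: False, r: True, q: False, c: True, k: False, m: False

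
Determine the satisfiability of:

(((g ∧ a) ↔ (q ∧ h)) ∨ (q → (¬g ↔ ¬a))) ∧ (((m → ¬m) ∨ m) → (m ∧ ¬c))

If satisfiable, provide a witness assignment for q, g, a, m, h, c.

q = True, g = False, a = False, m = True, h = True, c = False

  ((g ∧ a) ↔ (q ∧ h)) ∨ (q → (¬g ↔ ¬a)) = True
    (g ∧ a) ↔ (q ∧ h) = False
      g ∧ a = False
      q ∧ h = True
    q → (¬g ↔ ¬a) = True
      ¬g ↔ ¬a = True
        ¬g = True
        ¬a = True
  ((m → ¬m) ∨ m) → (m ∧ ¬c) = True
    (m → ¬m) ∨ m = True
      m → ¬m = False
        ¬m = False
    m ∧ ¬c = True
      ¬c = True
Both conjuncts True, so the formula holds.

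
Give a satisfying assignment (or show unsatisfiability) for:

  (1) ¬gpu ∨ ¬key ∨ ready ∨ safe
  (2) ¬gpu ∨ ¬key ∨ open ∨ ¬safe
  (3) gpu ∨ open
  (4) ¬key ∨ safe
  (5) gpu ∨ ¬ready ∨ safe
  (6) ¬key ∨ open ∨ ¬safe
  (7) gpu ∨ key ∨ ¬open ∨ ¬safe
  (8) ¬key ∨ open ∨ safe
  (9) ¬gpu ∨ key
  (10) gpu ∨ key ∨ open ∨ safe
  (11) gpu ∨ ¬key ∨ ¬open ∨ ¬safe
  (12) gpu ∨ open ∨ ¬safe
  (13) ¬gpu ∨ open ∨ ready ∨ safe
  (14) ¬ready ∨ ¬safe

key=T, ready=F, open=T, safe=T, gpu=T

Set key = True.
  then (¬key ∨ safe) forces safe = True.
  then (¬key ∨ open ∨ ¬safe) forces open = True.
  then (gpu ∨ ¬key ∨ ¬open ∨ ¬safe) forces gpu = True.
  then (¬ready ∨ ¬safe) forces ready = False.
All clauses satisfied.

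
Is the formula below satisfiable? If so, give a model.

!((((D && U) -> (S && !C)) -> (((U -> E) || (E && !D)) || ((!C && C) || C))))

S: False, C: False, D: False, U: True, E: False

  !((((D && U) -> (S && !C)) -> (((U -> E) || (E && !D)) || ((!C && C) || C)))) = True
    ((D && U) -> (S && !C)) -> (((U -> E) || (E && !D)) || ((!C && C) || C)) = False
      (D && U) -> (S && !C) = True
        D && U = False
        S && !C = False
          !C = True
      ((U -> E) || (E && !D)) || ((!C && C) || C) = False
        (U -> E) || (E && !D) = False
          U -> E = False
          E && !D = False
            !D = True
        (!C && C) || C = False
          !C && C = False
            !C = True
The formula evaluates to True.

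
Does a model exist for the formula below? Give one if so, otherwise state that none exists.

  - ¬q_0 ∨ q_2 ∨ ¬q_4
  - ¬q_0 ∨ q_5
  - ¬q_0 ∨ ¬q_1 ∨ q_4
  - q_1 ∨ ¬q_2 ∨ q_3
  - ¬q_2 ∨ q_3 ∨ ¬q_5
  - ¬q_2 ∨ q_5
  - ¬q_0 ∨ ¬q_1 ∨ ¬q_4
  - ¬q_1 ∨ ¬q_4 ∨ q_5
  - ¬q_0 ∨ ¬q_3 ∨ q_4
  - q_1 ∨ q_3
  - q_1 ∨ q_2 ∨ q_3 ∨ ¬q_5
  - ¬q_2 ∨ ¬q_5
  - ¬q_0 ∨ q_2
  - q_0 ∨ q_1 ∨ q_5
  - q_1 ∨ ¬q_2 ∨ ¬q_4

Set q_0 = False.
Set q_1 = True.
Try q_2 = True:
  (¬q_2 ∨ q_5) forces q_5 = True.
  clause (¬q_2 ∨ ¬q_5) is falsified — backtrack.
So q_2 = False.
Set q_3 = True.
Set q_4 = False.
Set q_5 = False.
All clauses satisfied.

q_0 = False; q_1 = True; q_2 = False; q_3 = True; q_4 = False; q_5 = False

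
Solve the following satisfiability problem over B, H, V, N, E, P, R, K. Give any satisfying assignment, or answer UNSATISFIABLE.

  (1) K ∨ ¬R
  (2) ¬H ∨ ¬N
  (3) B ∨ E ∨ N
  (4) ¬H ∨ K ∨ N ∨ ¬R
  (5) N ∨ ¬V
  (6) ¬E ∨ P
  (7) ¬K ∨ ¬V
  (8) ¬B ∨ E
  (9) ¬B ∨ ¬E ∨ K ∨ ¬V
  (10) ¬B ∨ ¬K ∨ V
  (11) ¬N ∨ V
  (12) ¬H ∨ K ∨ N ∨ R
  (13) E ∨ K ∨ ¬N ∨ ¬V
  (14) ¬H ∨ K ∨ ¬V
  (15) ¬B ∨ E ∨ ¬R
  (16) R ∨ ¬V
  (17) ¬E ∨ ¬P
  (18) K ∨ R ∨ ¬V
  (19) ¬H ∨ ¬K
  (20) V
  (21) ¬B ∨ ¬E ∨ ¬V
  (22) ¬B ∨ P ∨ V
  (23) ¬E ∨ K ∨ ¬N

UNSATISFIABLE

Case R = True:
  (K ∨ ¬R) forces K = True.
  (¬K ∨ ¬V) forces V = False.
  Clause (V) is falsified — contradiction.
Case R = False:
  (R ∨ ¬V) forces V = False.
  Clause (V) is falsified — contradiction.
Both cases fail, so the formula is unsatisfiable.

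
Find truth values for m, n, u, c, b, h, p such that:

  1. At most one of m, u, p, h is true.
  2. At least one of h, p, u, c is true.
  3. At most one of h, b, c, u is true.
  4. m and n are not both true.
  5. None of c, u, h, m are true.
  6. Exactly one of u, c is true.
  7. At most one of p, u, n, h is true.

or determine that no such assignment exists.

No satisfying assignment exists.

Case u = True:
  Constraint (5) is violated (u=T) — contradiction.
Case u = False:
  (5) forces c = False.
  Constraint (6) is violated (u=F, c=F) — contradiction.
Both cases fail — unsatisfiable.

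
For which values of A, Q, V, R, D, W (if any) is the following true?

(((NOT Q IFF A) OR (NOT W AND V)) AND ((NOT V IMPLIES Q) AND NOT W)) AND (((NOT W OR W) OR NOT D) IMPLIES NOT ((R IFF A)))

A = False, Q = True, V = False, R = True, D = True, W = False

  ((NOT Q IFF A) OR (NOT W AND V)) AND ((NOT V IMPLIES Q) AND NOT W) = True
    (NOT Q IFF A) OR (NOT W AND V) = True
      NOT Q IFF A = True
        NOT Q = False
      NOT W AND V = False
        NOT W = True
    (NOT V IMPLIES Q) AND NOT W = True
      NOT V IMPLIES Q = True
        NOT V = True
      NOT W = True
  ((NOT W OR W) OR NOT D) IMPLIES NOT ((R IFF A)) = True
    (NOT W OR W) OR NOT D = True
      NOT W OR W = True
        NOT W = True
      NOT D = False
    NOT ((R IFF A)) = True
      R IFF A = False
Both conjuncts True, so the formula holds.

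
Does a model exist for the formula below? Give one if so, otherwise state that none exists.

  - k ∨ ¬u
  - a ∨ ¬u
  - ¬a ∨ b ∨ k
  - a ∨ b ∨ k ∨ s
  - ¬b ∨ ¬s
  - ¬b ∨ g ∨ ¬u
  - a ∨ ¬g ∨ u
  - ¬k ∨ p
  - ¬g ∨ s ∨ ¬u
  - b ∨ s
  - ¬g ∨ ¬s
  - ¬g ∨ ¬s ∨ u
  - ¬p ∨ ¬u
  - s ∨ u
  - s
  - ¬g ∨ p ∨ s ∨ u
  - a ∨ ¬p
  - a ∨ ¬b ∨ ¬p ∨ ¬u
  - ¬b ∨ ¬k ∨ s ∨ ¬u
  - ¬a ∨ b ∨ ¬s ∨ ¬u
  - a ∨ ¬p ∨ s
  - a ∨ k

Unit clause (s) forces s = True.
In (¬b ∨ ¬s) only ¬b is left, so b = False.
In (¬g ∨ ¬s) only ¬g is left, so g = False.
Try p = False:
  (¬k ∨ p) forces k = False.
  (k ∨ ¬u) forces u = False.
  (¬a ∨ b ∨ k) forces a = False.
  clause (a ∨ k) is falsified — backtrack.
So p = True.
  then (¬p ∨ ¬u) forces u = False.
  then (a ∨ ¬p) forces a = True.
  then (¬a ∨ b ∨ k) forces k = True.
All clauses satisfied.

p: True, k: True, b: False, a: True, g: False, s: True, u: False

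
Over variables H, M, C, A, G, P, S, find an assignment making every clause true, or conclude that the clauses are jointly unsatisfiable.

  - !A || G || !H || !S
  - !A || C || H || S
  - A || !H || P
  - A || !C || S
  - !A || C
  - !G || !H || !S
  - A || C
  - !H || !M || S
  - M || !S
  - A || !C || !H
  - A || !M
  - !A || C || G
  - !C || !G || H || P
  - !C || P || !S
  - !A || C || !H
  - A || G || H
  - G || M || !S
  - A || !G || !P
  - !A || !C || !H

Set H = False.
Set M = False.
  then (M || !S) forces S = False.
Try C = False:
  (!A || C || H || S) forces A = False.
  clause (A || C) is falsified — backtrack.
So C = True.
  then (A || !C || S) forces A = True.
Set G = True.
  then (!C || !G || H || P) forces P = True.
All clauses satisfied.

H=F, M=F, C=T, A=T, G=T, P=T, S=F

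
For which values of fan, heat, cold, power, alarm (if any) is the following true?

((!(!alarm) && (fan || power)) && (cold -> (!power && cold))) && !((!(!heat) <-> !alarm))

fan = True, heat = True, cold = False, power = True, alarm = True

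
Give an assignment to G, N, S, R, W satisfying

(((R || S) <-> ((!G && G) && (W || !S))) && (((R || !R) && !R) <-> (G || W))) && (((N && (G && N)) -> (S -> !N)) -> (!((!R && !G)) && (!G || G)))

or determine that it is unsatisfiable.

G = True; N = False; S = False; R = False; W = False

  ((R || S) <-> ((!G && G) && (W || !S))) && (((R || !R) && !R) <-> (G || W)) = True
    (R || S) <-> ((!G && G) && (W || !S)) = True
      R || S = False
      (!G && G) && (W || !S) = False
        !G && G = False
          !G = False
        W || !S = True
          !S = True
    ((R || !R) && !R) <-> (G || W) = True
      (R || !R) && !R = True
        R || !R = True
          !R = True
        !R = True
      G || W = True
  ((N && (G && N)) -> (S -> !N)) -> (!((!R && !G)) && (!G || G)) = True
    (N && (G && N)) -> (S -> !N) = True
      N && (G && N) = False
        G && N = False
      S -> !N = True
        !N = True
    !((!R && !G)) && (!G || G) = True
      !((!R && !G)) = True
        !R && !G = False
          !R = True
          !G = False
      !G || G = True
        !G = False
Both conjuncts True, so the formula holds.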